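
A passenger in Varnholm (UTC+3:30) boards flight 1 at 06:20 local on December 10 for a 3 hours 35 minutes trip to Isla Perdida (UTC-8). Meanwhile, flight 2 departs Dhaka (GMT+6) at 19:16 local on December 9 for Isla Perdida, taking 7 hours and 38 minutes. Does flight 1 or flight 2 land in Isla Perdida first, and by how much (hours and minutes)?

the second, by 9 hours 31 minutes

Flight 1 in UTC: 06:20 − 3:30 = 02:50 on Dec 10.
+3 hours and 35 minutes → arrive 06:25 UTC on Dec 10.
Flight 2 in UTC: 19:16 − 6:00 = 13:16 on Dec 9.
+7 hours 38 minutes → arrive 20:54 UTC on Dec 9.
Flight 2 lands earlier by 9 hours 31 minutes.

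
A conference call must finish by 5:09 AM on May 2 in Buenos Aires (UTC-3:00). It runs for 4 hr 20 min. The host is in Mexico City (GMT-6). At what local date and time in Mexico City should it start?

Target end time in UTC: 5:09 AM + 3:00 = 8:09 AM on May 2.
Subtract 4 hours and 20 minutes → start 3:49 AM UTC on May 2.
Mexico City is UTC−6:00: 3:49 AM − 6:00 = 9:49 PM on May 1.

9:49 PM on May 1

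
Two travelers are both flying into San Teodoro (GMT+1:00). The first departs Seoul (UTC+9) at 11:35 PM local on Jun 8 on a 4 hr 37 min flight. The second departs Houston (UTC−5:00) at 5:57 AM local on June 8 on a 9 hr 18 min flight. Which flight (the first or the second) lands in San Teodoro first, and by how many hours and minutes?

Flight 1 in UTC: 11:35 PM − 9:00 = 2:35 PM on Jun 8.
+4 hours 37 minutes → arrive 7:12 PM UTC on Jun 8.
Flight 2 in UTC: 5:57 AM + 5:00 = 10:57 AM on Jun 8.
+9 hours 18 minutes → arrive 8:15 PM UTC on Jun 8.
Flight 1 lands earlier by 1 hour 3 minutes.

the first, by 1 hour 3 minutes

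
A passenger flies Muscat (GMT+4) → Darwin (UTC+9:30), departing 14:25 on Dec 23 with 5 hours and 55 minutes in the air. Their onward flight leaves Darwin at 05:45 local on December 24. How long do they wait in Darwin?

3 hours 55 minutes

Convert departure to UTC: 14:25 − 4:00 = 10:25 UTC on Dec 23.
Add 5 hours 55 minutes flight time → 16:20 UTC.
Darwin is UTC+9:30, so local arrival = 16:20 + 9:30 = 01:50 on Dec 24.
Layover = 05:45 − 01:50 = 3 hours 55 minutes.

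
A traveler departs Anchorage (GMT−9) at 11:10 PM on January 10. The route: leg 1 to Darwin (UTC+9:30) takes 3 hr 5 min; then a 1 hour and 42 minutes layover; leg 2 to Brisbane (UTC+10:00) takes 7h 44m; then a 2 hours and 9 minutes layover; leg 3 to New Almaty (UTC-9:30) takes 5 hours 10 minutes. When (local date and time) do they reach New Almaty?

6:30 PM on January 11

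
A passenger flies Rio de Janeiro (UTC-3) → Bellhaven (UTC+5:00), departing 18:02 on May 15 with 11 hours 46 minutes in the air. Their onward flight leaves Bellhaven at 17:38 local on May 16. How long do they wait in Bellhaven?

3 hours 50 minutes

Convert departure to UTC: 18:02 + 3:00 = 21:02 UTC on May 15.
Add 11 hours 46 minutes flight time → 08:48 UTC (May 16).
Bellhaven is UTC+5:00, so local arrival = 08:48 + 5:00 = 13:48 on May 16.
Layover = 17:38 − 13:48 = 3 hours 50 minutes.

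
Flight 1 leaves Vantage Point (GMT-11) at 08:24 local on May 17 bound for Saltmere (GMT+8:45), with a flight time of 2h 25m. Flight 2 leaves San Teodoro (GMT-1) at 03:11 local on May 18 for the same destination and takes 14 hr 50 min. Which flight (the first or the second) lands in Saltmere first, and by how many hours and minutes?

Flight 1 in UTC: 08:24 + 11:00 = 19:24 on May 17.
+2 hours 25 minutes → arrive 21:49 UTC on May 17.
Flight 2 in UTC: 03:11 + 1:00 = 04:11 on May 18.
+14 hours 50 minutes → arrive 19:01 UTC on May 18.
Flight 1 lands earlier by 21 hours 12 minutes.

the first, by 21 hours 12 minutes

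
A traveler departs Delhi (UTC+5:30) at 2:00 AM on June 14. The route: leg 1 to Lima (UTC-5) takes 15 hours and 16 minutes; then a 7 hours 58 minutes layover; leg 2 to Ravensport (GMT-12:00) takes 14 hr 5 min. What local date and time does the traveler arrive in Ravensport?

Convert departure to UTC: 2:00 AM − 5:30 = 8:30 PM UTC on Jun 13.
Add 15 hours and 16 minutes leg 1 → 11:46 AM UTC (Jun 14).
Add 7 hours 58 minutes layover in Lima → 7:44 PM UTC.
Add 14 hours 5 minutes leg 2 → 9:49 AM UTC (Jun 15).
Ravensport is UTC−12:00, so local arrival = 9:49 AM − 12:00 = 9:49 PM on Jun 14.

9:49 PM on June 14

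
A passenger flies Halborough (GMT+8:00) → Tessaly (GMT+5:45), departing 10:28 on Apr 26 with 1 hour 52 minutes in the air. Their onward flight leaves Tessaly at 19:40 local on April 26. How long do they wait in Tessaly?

9 hours 35 minutes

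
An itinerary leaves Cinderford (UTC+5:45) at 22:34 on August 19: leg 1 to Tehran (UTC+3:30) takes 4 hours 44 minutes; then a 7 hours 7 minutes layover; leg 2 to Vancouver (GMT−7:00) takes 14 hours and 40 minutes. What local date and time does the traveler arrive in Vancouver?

12:20 on August 20

Convert departure to UTC: 22:34 − 5:45 = 16:49 UTC on Aug 19.
Add 4 hours 44 minutes leg 1 → 21:33 UTC.
Add 7 hours and 7 minutes layover in Tehran → 04:40 UTC (Aug 20).
Add 14 hours and 40 minutes leg 2 → 19:20 UTC.
Vancouver is UTC−7:00, so local arrival = 19:20 − 7:00 = 12:20 on Aug 20.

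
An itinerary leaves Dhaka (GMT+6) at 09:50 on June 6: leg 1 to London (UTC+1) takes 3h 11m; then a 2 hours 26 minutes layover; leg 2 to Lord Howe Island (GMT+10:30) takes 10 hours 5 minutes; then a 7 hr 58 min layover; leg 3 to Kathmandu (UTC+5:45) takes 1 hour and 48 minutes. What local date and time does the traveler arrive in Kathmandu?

11:03 on Jun 7

Convert departure to UTC: 09:50 − 6:00 = 03:50 UTC on Jun 6.
Add 3 hours and 11 minutes leg 1 → 07:01 UTC.
Add 2 hours 26 minutes layover in London → 09:27 UTC.
Add 10 hours and 5 minutes leg 2 → 19:32 UTC.
Add 7 hours and 58 minutes layover in Lord Howe Island → 03:30 UTC (Jun 7).
Add 1 hour and 48 minutes leg 3 → 05:18 UTC.
Kathmandu is UTC+5:45, so local arrival = 05:18 + 5:45 = 11:03 on Jun 7.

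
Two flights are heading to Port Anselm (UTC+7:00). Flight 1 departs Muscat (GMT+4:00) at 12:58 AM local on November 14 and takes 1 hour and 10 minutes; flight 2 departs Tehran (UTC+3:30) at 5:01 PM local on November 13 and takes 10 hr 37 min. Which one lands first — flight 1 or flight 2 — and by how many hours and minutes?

the first, by 2 hours

Flight 1 in UTC: 12:58 AM − 4:00 = 8:58 PM on Nov 13.
+1 hour 10 minutes → arrive 10:08 PM UTC on Nov 13.
Flight 2 in UTC: 5:01 PM − 3:30 = 1:31 PM on Nov 13.
+10 hours and 37 minutes → arrive 12:08 AM UTC on Nov 14.
Flight 1 lands earlier by 2 hours.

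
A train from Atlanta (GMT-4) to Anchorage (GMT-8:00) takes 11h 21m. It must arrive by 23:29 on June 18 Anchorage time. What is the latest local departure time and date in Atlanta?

16:08 on Jun 18

Target arrival in UTC: 23:29 + 8:00 = 07:29 on Jun 19.
Subtract 11 hours and 21 minutes → departure 20:08 UTC on Jun 18.
Atlanta is UTC−4:00: 20:08 − 4:00 = 16:08 on Jun 18.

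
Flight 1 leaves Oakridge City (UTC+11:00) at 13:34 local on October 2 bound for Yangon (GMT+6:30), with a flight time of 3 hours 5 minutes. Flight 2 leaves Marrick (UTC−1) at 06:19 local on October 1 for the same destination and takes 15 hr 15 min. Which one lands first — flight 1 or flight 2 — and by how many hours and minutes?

the second, by 7 hours 5 minutes

Flight 1 in UTC: 13:34 − 11:00 = 02:34 on Oct 2.
+3 hours and 5 minutes → arrive 05:39 UTC on Oct 2.
Flight 2 in UTC: 06:19 + 1:00 = 07:19 on Oct 1.
+15 hours 15 minutes → arrive 22:34 UTC on Oct 1.
Flight 2 lands earlier by 7 hours 5 minutes.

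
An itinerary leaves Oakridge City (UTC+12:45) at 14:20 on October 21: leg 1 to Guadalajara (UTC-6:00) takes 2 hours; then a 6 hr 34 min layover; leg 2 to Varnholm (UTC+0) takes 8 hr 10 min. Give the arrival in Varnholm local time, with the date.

Convert departure to UTC: 14:20 − 12:45 = 01:35 UTC on Oct 21.
Add 2 hours leg 1 → 03:35 UTC.
Add 6 hours and 34 minutes layover in Guadalajara → 10:09 UTC.
Add 8 hours and 10 minutes leg 2 → 18:19 UTC.
Varnholm is UTC+0, so local arrival is the same: 18:19 on Oct 21.

18:19 on October 21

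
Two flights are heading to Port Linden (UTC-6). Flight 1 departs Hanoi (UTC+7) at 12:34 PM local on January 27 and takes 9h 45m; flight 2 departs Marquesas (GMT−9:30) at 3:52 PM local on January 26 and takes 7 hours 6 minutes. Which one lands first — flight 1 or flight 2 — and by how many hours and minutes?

Flight 1 in UTC: 12:34 PM − 7:00 = 5:34 AM on Jan 27.
+9 hours 45 minutes → arrive 3:19 PM UTC on Jan 27.
Flight 2 in UTC: 3:52 PM + 9:30 = 1:22 AM on Jan 27.
+7 hours and 6 minutes → arrive 8:28 AM UTC on Jan 27.
Flight 2 lands earlier by 6 hours 51 minutes.

the second, by 6 hours 51 minutes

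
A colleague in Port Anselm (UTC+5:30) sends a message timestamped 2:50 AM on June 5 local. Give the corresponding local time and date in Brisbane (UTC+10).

Brisbane is 4:30 ahead of Port Anselm.
Shift by the zone difference: 2:50 AM + 4:30 = 7:20 AM on Jun 5 in Brisbane.

7:20 AM on June 5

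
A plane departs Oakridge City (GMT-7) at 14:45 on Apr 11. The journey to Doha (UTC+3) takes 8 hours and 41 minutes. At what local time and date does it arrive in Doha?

09:26 on April 12

Convert departure to UTC: 14:45 + 7:00 = 21:45 UTC on Apr 11.
Add 8 hours 41 minutes travel time → 06:26 UTC (Apr 12).
Doha is UTC+3:00, so local arrival = 06:26 + 3:00 = 09:26 on Apr 12.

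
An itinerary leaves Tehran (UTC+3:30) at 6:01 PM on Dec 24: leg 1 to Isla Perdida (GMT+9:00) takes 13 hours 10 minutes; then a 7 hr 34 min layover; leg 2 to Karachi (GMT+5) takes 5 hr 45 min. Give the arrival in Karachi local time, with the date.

Convert departure to UTC: 6:01 PM − 3:30 = 2:31 PM UTC on Dec 24.
Add 13 hours and 10 minutes leg 1 → 3:41 AM UTC (Dec 25).
Add 7 hours 34 minutes layover in Isla Perdida → 11:15 AM UTC.
Add 5 hours and 45 minutes leg 2 → 5:00 PM UTC.
Karachi is UTC+5:00, so local arrival = 5:00 PM + 5:00 = 10:00 PM on Dec 25.

10:00 PM on Dec 25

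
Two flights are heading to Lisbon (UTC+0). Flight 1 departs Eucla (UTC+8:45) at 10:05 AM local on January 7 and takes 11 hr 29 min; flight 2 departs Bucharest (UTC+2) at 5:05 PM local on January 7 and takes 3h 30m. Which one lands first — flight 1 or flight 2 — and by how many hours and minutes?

Flight 1 in UTC: 10:05 AM − 8:45 = 1:20 AM on Jan 7.
+11 hours 29 minutes → arrive 12:49 PM UTC on Jan 7.
Flight 2 in UTC: 5:05 PM − 2:00 = 3:05 PM on Jan 7.
+3 hours and 30 minutes → arrive 6:35 PM UTC on Jan 7.
Flight 1 lands earlier by 5 hours 46 minutes.

the first, by 5 hours 46 minutes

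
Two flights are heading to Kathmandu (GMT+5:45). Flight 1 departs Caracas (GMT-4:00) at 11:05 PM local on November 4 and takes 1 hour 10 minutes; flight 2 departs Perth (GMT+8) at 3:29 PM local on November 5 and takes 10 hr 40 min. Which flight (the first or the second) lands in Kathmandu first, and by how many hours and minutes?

Flight 1 in UTC: 11:05 PM + 4:00 = 3:05 AM on Nov 5.
+1 hour and 10 minutes → arrive 4:15 AM UTC on Nov 5.
Flight 2 in UTC: 3:29 PM − 8:00 = 7:29 AM on Nov 5.
+10 hours and 40 minutes → arrive 6:09 PM UTC on Nov 5.
Flight 1 lands earlier by 13 hours 54 minutes.

the first, by 13 hours 54 minutes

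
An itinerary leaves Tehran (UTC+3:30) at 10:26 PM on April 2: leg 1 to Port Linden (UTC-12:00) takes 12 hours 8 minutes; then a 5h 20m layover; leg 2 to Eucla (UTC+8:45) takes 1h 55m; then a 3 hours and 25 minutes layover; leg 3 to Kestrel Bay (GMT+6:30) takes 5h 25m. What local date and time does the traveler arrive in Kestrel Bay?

Convert departure to UTC: 10:26 PM − 3:30 = 6:56 PM UTC on Apr 2.
Add 12 hours 8 minutes leg 1 → 7:04 AM UTC (Apr 3).
Add 5 hours and 20 minutes layover in Port Linden → 12:24 PM UTC.
Add 1 hour and 55 minutes leg 2 → 2:19 PM UTC.
Add 3 hours 25 minutes layover in Eucla → 5:44 PM UTC.
Add 5 hours and 25 minutes leg 3 → 11:09 PM UTC.
Kestrel Bay is UTC+6:30, so local arrival = 11:09 PM + 6:30 = 5:39 AM on Apr 4.

5:39 AM on Apr 4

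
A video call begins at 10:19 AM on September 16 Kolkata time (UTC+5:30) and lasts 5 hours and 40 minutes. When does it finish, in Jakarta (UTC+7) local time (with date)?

5:29 PM on September 16

Convert start to UTC: 10:19 AM − 5:30 = 4:49 AM UTC on Sep 16.
Add 5 hours and 40 minutes duration → 10:29 AM UTC.
Jakarta is UTC+7:00, so local end time = 10:29 AM + 7:00 = 5:29 PM on Sep 16.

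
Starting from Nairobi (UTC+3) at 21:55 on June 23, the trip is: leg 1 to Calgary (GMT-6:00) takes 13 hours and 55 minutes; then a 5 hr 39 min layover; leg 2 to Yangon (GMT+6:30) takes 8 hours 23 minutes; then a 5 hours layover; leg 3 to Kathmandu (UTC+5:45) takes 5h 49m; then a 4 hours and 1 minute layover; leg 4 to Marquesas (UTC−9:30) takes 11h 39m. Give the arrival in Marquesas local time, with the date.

Convert departure to UTC: 21:55 − 3:00 = 18:55 UTC on Jun 23.
Add 13 hours and 55 minutes leg 1 → 08:50 UTC (Jun 24).
Add 5 hours 39 minutes layover in Calgary → 14:29 UTC.
Add 8 hours and 23 minutes leg 2 → 22:52 UTC.
Add 5 hours layover in Yangon → 03:52 UTC (Jun 25).
Add 5 hours 49 minutes leg 3 → 09:41 UTC.
Add 4 hours and 1 minute layover in Kathmandu → 13:42 UTC.
Add 11 hours and 39 minutes leg 4 → 01:21 UTC (Jun 26).
Marquesas is UTC−9:30, so local arrival = 01:21 − 9:30 = 15:51 on Jun 25.

15:51 on June 25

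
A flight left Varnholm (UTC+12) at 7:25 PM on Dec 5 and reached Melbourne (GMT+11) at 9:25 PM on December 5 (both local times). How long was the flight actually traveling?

Departure in UTC: 7:25 PM − 12:00 = 7:25 AM on Dec 5.
Arrival in UTC: 9:25 PM − 11:00 = 10:25 AM on Dec 5.
Elapsed = 10:25 AM − 7:25 AM = 3 hours.

3 hours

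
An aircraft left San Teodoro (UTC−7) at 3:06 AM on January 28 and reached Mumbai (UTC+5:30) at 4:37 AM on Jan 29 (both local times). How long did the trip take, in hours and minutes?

13 hours 1 minute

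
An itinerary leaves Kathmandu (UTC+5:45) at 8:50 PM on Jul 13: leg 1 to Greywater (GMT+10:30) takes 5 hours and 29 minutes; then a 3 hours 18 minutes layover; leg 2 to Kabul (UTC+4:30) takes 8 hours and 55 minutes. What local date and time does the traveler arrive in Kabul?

1:17 PM on July 14

Convert departure to UTC: 8:50 PM − 5:45 = 3:05 PM UTC on Jul 13.
Add 5 hours 29 minutes leg 1 → 8:34 PM UTC.
Add 3 hours 18 minutes layover in Greywater → 11:52 PM UTC.
Add 8 hours and 55 minutes leg 2 → 8:47 AM UTC (Jul 14).
Kabul is UTC+4:30, so local arrival = 8:47 AM + 4:30 = 1:17 PM on Jul 14.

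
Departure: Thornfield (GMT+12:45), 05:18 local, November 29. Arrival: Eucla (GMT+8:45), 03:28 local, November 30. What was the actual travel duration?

26 hours 10 minutes

Departure in UTC: 05:18 − 12:45 = 16:33 on Nov 28.
Arrival in UTC: 03:28 − 8:45 = 18:43 on Nov 29.
Elapsed = 18:43 − 16:33 (+1 day) = 26 hours 10 minutes.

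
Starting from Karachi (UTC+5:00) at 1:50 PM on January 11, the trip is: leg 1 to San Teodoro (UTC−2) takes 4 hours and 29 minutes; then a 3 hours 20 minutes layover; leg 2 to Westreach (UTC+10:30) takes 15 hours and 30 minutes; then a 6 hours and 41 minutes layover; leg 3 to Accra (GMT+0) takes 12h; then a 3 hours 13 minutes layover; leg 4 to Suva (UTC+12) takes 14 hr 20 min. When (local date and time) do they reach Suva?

8:23 AM on Jan 14

Convert departure to UTC: 1:50 PM − 5:00 = 8:50 AM UTC on Jan 11.
Add 4 hours and 29 minutes leg 1 → 1:19 PM UTC.
Add 3 hours and 20 minutes layover in San Teodoro → 4:39 PM UTC.
Add 15 hours and 30 minutes leg 2 → 8:09 AM UTC (Jan 12).
Add 6 hours and 41 minutes layover in Westreach → 2:50 PM UTC.
Add 12 hours leg 3 → 2:50 AM UTC (Jan 13).
Add 3 hours and 13 minutes layover in Accra → 6:03 AM UTC.
Add 14 hours and 20 minutes leg 4 → 8:23 PM UTC.
Suva is UTC+12:00, so local arrival = 8:23 PM + 12:00 = 8:23 AM on Jan 14.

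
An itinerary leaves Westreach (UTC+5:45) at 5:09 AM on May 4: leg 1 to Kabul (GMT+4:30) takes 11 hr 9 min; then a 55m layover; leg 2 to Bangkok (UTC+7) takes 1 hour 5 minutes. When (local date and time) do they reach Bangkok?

7:33 PM on May 4

Convert departure to UTC: 5:09 AM − 5:45 = 11:24 PM UTC on May 3.
Add 11 hours and 9 minutes leg 1 → 10:33 AM UTC (May 4).
Add 55 minutes layover in Kabul → 11:28 AM UTC.
Add 1 hour 5 minutes leg 2 → 12:33 PM UTC.
Bangkok is UTC+7:00, so local arrival = 12:33 PM + 7:00 = 7:33 PM on May 4.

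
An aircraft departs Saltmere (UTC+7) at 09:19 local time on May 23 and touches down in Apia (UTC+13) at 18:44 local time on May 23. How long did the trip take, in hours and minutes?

Departure in UTC: 09:19 − 7:00 = 02:19 on May 23.
Arrival in UTC: 18:44 − 13:00 = 05:44 on May 23.
Elapsed = 05:44 − 02:19 = 3 hours 25 minutes.

3 hours 25 minutes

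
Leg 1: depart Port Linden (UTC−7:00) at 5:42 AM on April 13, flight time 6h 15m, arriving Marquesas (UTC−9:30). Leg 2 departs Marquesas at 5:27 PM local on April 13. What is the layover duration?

Convert departure to UTC: 5:42 AM + 7:00 = 12:42 PM UTC on Apr 13.
Add 6 hours and 15 minutes flight time → 6:57 PM UTC.
Marquesas is UTC−9:30, so local arrival = 6:57 PM − 9:30 = 9:27 AM on Apr 13.
Layover = 5:27 PM − 9:27 AM = 8 hours.

8 hours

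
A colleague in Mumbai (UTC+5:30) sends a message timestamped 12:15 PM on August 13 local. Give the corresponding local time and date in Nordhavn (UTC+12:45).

7:30 PM on August 13

In UTC: 12:15 PM − 5:30 = 6:45 AM on Aug 13.
Nordhavn is UTC+12:45: 6:45 AM + 12:45 = 7:30 PM on Aug 13.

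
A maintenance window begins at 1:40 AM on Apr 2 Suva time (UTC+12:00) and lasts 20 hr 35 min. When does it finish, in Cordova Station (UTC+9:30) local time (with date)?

Convert start to UTC: 1:40 AM − 12:00 = 1:40 PM UTC on Apr 1.
Add 20 hours and 35 minutes duration → 10:15 AM UTC (Apr 2).
Cordova Station is UTC+9:30, so local end time = 10:15 AM + 9:30 = 7:45 PM on Apr 2.

7:45 PM on Apr 2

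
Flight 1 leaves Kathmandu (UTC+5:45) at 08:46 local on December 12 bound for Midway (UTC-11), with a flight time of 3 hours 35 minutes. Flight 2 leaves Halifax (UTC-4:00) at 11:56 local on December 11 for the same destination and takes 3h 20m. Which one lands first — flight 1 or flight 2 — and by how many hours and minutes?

Flight 1 in UTC: 08:46 − 5:45 = 03:01 on Dec 12.
+3 hours and 35 minutes → arrive 06:36 UTC on Dec 12.
Flight 2 in UTC: 11:56 + 4:00 = 15:56 on Dec 11.
+3 hours 20 minutes → arrive 19:16 UTC on Dec 11.
Flight 2 lands earlier by 11 hours 20 minutes.

the second, by 11 hours 20 minutes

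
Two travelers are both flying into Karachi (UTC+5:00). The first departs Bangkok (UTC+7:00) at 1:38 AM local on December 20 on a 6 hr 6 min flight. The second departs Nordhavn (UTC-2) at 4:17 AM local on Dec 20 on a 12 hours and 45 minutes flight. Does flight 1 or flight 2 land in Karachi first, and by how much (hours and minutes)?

Flight 1 in UTC: 1:38 AM − 7:00 = 6:38 PM on Dec 19.
+6 hours 6 minutes → arrive 12:44 AM UTC on Dec 20.
Flight 2 in UTC: 4:17 AM + 2:00 = 6:17 AM on Dec 20.
+12 hours and 45 minutes → arrive 7:02 PM UTC on Dec 20.
Flight 1 lands earlier by 18 hours 18 minutes.

the first, by 18 hours 18 minutes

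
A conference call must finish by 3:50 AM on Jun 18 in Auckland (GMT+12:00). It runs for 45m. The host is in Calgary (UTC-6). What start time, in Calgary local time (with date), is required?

Target end time in UTC: 3:50 AM − 12:00 = 3:50 PM on Jun 17.
Subtract 45 minutes → start 3:05 PM UTC on Jun 17.
Calgary is UTC−6:00: 3:05 PM − 6:00 = 9:05 AM on Jun 17.

9:05 AM on June 17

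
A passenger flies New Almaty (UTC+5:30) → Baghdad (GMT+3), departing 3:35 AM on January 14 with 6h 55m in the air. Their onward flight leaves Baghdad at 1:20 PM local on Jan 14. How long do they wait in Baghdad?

Convert departure to UTC: 3:35 AM − 5:30 = 10:05 PM UTC on Jan 13.
Add 6 hours and 55 minutes flight time → 5:00 AM UTC (Jan 14).
Baghdad is UTC+3:00, so local arrival = 5:00 AM + 3:00 = 8:00 AM on Jan 14.
Layover = 1:20 PM − 8:00 AM = 5 hours 20 minutes.

5 hours 20 minutes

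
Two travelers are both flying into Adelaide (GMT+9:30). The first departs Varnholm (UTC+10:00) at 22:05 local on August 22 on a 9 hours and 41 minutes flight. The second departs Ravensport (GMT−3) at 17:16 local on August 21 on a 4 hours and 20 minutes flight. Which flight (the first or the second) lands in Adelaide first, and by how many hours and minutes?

the second, by 21 hours 10 minutes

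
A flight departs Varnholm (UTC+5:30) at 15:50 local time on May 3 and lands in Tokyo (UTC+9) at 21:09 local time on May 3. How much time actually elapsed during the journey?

1 hour 49 minutes

Departure in UTC: 15:50 − 5:30 = 10:20 on May 3.
Arrival in UTC: 21:09 − 9:00 = 12:09 on May 3.
Elapsed = 12:09 − 10:20 = 1 hour 49 minutes.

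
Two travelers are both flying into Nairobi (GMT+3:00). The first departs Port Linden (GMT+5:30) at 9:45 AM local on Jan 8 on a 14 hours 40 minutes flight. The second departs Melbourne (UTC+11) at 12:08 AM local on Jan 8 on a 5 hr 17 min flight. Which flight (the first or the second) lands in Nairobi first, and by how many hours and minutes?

the second, by 24 hours 30 minutes

Flight 1 in UTC: 9:45 AM − 5:30 = 4:15 AM on Jan 8.
+14 hours and 40 minutes → arrive 6:55 PM UTC on Jan 8.
Flight 2 in UTC: 12:08 AM − 11:00 = 1:08 PM on Jan 7.
+5 hours 17 minutes → arrive 6:25 PM UTC on Jan 7.
Flight 2 lands earlier by 24 hours 30 minutes.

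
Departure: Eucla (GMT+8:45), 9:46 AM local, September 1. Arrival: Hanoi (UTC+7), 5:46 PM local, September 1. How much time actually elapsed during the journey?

9 hours 45 minutes

Hanoi is 1:45 behind Eucla.
Clock-face elapsed time (ignoring zones) is 8 hours.
Actual elapsed = 8 hours + 1:45 = 9 hours 45 minutes.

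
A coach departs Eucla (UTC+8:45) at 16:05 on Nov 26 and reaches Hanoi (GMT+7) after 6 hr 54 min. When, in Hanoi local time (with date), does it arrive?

21:14 on November 26

Hanoi is 1:45 behind Eucla.
After 6 hours and 54 minutes it is 22:59 in Eucla.
Shift by the zone difference: 22:59 − 1:45 = 21:14 on Nov 26 in Hanoi.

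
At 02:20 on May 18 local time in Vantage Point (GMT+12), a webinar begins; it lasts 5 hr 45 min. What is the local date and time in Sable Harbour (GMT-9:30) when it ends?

Sable Harbour is 21:30 behind Vantage Point.
After 5 hours and 45 minutes it is 08:05 in Vantage Point.
Shift by the zone difference: 08:05 − 21:30 = 10:35 on May 17 in Sable Harbour.

10:35 on May 17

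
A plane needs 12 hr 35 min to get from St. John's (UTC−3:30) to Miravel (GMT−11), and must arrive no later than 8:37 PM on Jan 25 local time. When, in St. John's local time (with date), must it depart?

3:32 PM on January 25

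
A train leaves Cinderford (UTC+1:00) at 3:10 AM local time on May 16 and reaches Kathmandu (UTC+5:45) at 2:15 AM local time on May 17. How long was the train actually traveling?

Departure in UTC: 3:10 AM − 1:00 = 2:10 AM on May 16.
Arrival in UTC: 2:15 AM − 5:45 = 8:30 PM on May 16.
Elapsed = 8:30 PM − 2:10 AM = 18 hours 20 minutes.

18 hours 20 minutes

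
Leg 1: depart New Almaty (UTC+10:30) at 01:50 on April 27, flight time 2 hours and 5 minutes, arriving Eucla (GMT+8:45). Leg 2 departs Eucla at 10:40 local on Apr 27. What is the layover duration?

8 hours 30 minutes

Convert departure to UTC: 01:50 − 10:30 = 15:20 UTC on Apr 26.
Add 2 hours 5 minutes flight time → 17:25 UTC.
Eucla is UTC+8:45, so local arrival = 17:25 + 8:45 = 02:10 on Apr 27.
Layover = 10:40 − 02:10 = 8 hours 30 minutes.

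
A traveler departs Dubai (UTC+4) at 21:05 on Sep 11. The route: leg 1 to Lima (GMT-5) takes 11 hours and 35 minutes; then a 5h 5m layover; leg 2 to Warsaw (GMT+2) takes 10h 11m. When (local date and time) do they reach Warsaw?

21:56 on September 12

Convert departure to UTC: 21:05 − 4:00 = 17:05 UTC on Sep 11.
Add 11 hours and 35 minutes leg 1 → 04:40 UTC (Sep 12).
Add 5 hours and 5 minutes layover in Lima → 09:45 UTC.
Add 10 hours and 11 minutes leg 2 → 19:56 UTC.
Warsaw is UTC+2:00, so local arrival = 19:56 + 2:00 = 21:56 on Sep 12.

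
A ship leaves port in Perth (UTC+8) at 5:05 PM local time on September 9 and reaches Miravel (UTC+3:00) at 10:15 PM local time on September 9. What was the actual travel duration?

10 hours 10 minutes

Departure in UTC: 5:05 PM − 8:00 = 9:05 AM on Sep 9.
Arrival in UTC: 10:15 PM − 3:00 = 7:15 PM on Sep 9.
Elapsed = 7:15 PM − 9:05 AM = 10 hours 10 minutes.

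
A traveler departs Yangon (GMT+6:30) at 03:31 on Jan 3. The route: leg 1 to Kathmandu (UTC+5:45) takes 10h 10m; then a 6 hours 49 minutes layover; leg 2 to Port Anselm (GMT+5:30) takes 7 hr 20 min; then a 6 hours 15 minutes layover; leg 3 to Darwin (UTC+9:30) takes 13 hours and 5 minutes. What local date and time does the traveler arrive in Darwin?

02:10 on Jan 5

Convert departure to UTC: 03:31 − 6:30 = 21:01 UTC on Jan 2.
Add 10 hours 10 minutes leg 1 → 07:11 UTC (Jan 3).
Add 6 hours 49 minutes layover in Kathmandu → 14:00 UTC.
Add 7 hours and 20 minutes leg 2 → 21:20 UTC.
Add 6 hours 15 minutes layover in Port Anselm → 03:35 UTC (Jan 4).
Add 13 hours and 5 minutes leg 3 → 16:40 UTC.
Darwin is UTC+9:30, so local arrival = 16:40 + 9:30 = 02:10 on Jan 5.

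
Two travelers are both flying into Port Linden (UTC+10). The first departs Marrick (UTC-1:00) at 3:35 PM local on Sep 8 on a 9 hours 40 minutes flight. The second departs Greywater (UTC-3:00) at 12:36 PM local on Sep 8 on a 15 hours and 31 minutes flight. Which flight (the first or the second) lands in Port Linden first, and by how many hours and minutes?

Flight 1 in UTC: 3:35 PM + 1:00 = 4:35 PM on Sep 8.
+9 hours and 40 minutes → arrive 2:15 AM UTC on Sep 9.
Flight 2 in UTC: 12:36 PM + 3:00 = 3:36 PM on Sep 8.
+15 hours and 31 minutes → arrive 7:07 AM UTC on Sep 9.
Flight 1 lands earlier by 4 hours 52 minutes.

the first, by 4 hours 52 minutes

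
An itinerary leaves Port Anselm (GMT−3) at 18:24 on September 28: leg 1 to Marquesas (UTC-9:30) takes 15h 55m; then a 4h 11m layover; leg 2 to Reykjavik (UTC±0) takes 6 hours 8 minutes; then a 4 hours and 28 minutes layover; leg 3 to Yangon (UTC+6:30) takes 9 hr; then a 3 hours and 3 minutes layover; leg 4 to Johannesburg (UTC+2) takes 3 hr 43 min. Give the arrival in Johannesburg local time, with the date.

Convert departure to UTC: 18:24 + 3:00 = 21:24 UTC on Sep 28.
Add 15 hours and 55 minutes leg 1 → 13:19 UTC (Sep 29).
Add 4 hours 11 minutes layover in Marquesas → 17:30 UTC.
Add 6 hours and 8 minutes leg 2 → 23:38 UTC.
Add 4 hours 28 minutes layover in Reykjavik → 04:06 UTC (Sep 30).
Add 9 hours leg 3 → 13:06 UTC.
Add 3 hours and 3 minutes layover in Yangon → 16:09 UTC.
Add 3 hours and 43 minutes leg 4 → 19:52 UTC.
Johannesburg is UTC+2:00, so local arrival = 19:52 + 2:00 = 21:52 on Sep 30.

21:52 on Sep 30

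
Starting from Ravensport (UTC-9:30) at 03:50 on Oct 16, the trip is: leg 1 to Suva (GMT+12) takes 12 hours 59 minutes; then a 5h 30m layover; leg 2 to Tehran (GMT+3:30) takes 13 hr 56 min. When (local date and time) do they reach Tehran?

01:15 on Oct 18

Convert departure to UTC: 03:50 + 9:30 = 13:20 UTC on Oct 16.
Add 12 hours 59 minutes leg 1 → 02:19 UTC (Oct 17).
Add 5 hours and 30 minutes layover in Suva → 07:49 UTC.
Add 13 hours and 56 minutes leg 2 → 21:45 UTC.
Tehran is UTC+3:30, so local arrival = 21:45 + 3:30 = 01:15 on Oct 18.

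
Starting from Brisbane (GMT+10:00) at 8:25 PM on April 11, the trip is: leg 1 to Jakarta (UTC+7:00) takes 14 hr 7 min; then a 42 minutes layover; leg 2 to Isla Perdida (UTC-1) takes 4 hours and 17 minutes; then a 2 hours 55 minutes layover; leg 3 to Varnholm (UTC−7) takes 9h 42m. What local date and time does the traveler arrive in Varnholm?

Convert departure to UTC: 8:25 PM − 10:00 = 10:25 AM UTC on Apr 11.
Add 14 hours 7 minutes leg 1 → 12:32 AM UTC (Apr 12).
Add 42 minutes layover in Jakarta → 1:14 AM UTC.
Add 4 hours and 17 minutes leg 2 → 5:31 AM UTC.
Add 2 hours and 55 minutes layover in Isla Perdida → 8:26 AM UTC.
Add 9 hours 42 minutes leg 3 → 6:08 PM UTC.
Varnholm is UTC−7:00, so local arrival = 6:08 PM − 7:00 = 11:08 AM on Apr 12.

11:08 AM on April 12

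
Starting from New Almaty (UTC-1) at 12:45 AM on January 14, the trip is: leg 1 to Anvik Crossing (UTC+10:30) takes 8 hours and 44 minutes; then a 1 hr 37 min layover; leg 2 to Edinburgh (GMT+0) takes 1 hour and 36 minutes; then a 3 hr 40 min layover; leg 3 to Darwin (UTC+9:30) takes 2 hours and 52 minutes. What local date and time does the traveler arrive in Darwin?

Convert departure to UTC: 12:45 AM + 1:00 = 1:45 AM UTC on Jan 14.
Add 8 hours 44 minutes leg 1 → 10:29 AM UTC.
Add 1 hour 37 minutes layover in Anvik Crossing → 12:06 PM UTC.
Add 1 hour 36 minutes leg 2 → 1:42 PM UTC.
Add 3 hours 40 minutes layover in Edinburgh → 5:22 PM UTC.
Add 2 hours 52 minutes leg 3 → 8:14 PM UTC.
Darwin is UTC+9:30, so local arrival = 8:14 PM + 9:30 = 5:44 AM on Jan 15.

5:44 AM on January 15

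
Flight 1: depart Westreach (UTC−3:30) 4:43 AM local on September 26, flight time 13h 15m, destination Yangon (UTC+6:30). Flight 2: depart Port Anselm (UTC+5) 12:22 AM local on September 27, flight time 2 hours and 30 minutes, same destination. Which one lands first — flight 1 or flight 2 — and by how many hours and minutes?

the first, by 24 minutes

Flight 1 in UTC: 4:43 AM + 3:30 = 8:13 AM on Sep 26.
+13 hours and 15 minutes → arrive 9:28 PM UTC on Sep 26.
Flight 2 in UTC: 12:22 AM − 5:00 = 7:22 PM on Sep 26.
+2 hours 30 minutes → arrive 9:52 PM UTC on Sep 26.
Flight 1 lands earlier by 24 minutes.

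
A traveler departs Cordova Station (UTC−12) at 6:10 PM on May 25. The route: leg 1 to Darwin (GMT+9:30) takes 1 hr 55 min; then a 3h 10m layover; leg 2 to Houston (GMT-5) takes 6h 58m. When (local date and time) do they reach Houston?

Convert departure to UTC: 6:10 PM + 12:00 = 6:10 AM UTC on May 26.
Add 1 hour 55 minutes leg 1 → 8:05 AM UTC.
Add 3 hours 10 minutes layover in Darwin → 11:15 AM UTC.
Add 6 hours and 58 minutes leg 2 → 6:13 PM UTC.
Houston is UTC−5:00, so local arrival = 6:13 PM − 5:00 = 1:13 PM on May 26.

1:13 PM on May 26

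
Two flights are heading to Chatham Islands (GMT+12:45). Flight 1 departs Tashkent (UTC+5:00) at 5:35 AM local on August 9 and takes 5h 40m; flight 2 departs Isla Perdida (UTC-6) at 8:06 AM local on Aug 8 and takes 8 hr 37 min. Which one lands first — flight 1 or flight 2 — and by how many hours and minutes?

the second, by 7 hours 32 minutes

Flight 1 in UTC: 5:35 AM − 5:00 = 12:35 AM on Aug 9.
+5 hours 40 minutes → arrive 6:15 AM UTC on Aug 9.
Flight 2 in UTC: 8:06 AM + 6:00 = 2:06 PM on Aug 8.
+8 hours and 37 minutes → arrive 10:43 PM UTC on Aug 8.
Flight 2 lands earlier by 7 hours 32 minutes.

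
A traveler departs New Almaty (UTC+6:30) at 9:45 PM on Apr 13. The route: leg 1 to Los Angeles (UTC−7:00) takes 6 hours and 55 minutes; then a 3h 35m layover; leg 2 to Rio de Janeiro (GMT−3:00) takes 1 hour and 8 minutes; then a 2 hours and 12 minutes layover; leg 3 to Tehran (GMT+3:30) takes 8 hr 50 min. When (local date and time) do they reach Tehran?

Convert departure to UTC: 9:45 PM − 6:30 = 3:15 PM UTC on Apr 13.
Add 6 hours 55 minutes leg 1 → 10:10 PM UTC.
Add 3 hours and 35 minutes layover in Los Angeles → 1:45 AM UTC (Apr 14).
Add 1 hour 8 minutes leg 2 → 2:53 AM UTC.
Add 2 hours and 12 minutes layover in Rio de Janeiro → 5:05 AM UTC.
Add 8 hours and 50 minutes leg 3 → 1:55 PM UTC.
Tehran is UTC+3:30, so local arrival = 1:55 PM + 3:30 = 5:25 PM on Apr 14.

5:25 PM on April 14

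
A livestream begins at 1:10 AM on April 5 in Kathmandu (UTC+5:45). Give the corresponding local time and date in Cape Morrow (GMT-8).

Cape Morrow is 13:45 behind Kathmandu.
Shift by the zone difference: 1:10 AM − 13:45 = 11:25 AM on Apr 4 in Cape Morrow.

11:25 AM on Apr 4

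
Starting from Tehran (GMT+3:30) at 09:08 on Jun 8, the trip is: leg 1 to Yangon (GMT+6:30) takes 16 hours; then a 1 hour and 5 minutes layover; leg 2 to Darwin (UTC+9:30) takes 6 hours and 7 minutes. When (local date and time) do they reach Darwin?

Convert departure to UTC: 09:08 − 3:30 = 05:38 UTC on Jun 8.
Add 16 hours leg 1 → 21:38 UTC.
Add 1 hour and 5 minutes layover in Yangon → 22:43 UTC.
Add 6 hours 7 minutes leg 2 → 04:50 UTC (Jun 9).
Darwin is UTC+9:30, so local arrival = 04:50 + 9:30 = 14:20 on Jun 9.

14:20 on June 9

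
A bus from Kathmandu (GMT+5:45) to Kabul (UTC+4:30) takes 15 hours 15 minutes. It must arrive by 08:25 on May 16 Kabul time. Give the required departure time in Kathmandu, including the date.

Target arrival in UTC: 08:25 − 4:30 = 03:55 on May 16.
Subtract 15 hours 15 minutes → departure 12:40 UTC on May 15.
Kathmandu is UTC+5:45: 12:40 + 5:45 = 18:25 on May 15.

18:25 on May 15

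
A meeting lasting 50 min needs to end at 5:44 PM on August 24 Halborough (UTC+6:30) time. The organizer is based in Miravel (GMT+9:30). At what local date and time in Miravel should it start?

Target end time in UTC: 5:44 PM − 6:30 = 11:14 AM on Aug 24.
Subtract 50 minutes → start 10:24 AM UTC on Aug 24.
Miravel is UTC+9:30: 10:24 AM + 9:30 = 7:54 PM on Aug 24.

7:54 PM on August 24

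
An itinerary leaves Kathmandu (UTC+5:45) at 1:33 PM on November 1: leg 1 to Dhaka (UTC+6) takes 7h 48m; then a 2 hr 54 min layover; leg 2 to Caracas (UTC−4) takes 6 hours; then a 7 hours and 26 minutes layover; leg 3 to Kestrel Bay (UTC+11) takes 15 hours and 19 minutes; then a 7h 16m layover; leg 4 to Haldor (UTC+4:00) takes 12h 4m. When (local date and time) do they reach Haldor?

Convert departure to UTC: 1:33 PM − 5:45 = 7:48 AM UTC on Nov 1.
Add 7 hours 48 minutes leg 1 → 3:36 PM UTC.
Add 2 hours and 54 minutes layover in Dhaka → 6:30 PM UTC.
Add 6 hours leg 2 → 12:30 AM UTC (Nov 2).
Add 7 hours 26 minutes layover in Caracas → 7:56 AM UTC.
Add 15 hours and 19 minutes leg 3 → 11:15 PM UTC.
Add 7 hours and 16 minutes layover in Kestrel Bay → 6:31 AM UTC (Nov 3).
Add 12 hours 4 minutes leg 4 → 6:35 PM UTC.
Haldor is UTC+4:00, so local arrival = 6:35 PM + 4:00 = 10:35 PM on Nov 3.

10:35 PM on November 3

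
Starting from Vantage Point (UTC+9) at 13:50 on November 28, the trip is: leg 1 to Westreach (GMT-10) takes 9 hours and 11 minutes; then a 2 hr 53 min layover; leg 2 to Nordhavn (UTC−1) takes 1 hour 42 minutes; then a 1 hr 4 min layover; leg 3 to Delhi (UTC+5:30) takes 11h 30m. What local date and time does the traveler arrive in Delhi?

Convert departure to UTC: 13:50 − 9:00 = 04:50 UTC on Nov 28.
Add 9 hours and 11 minutes leg 1 → 14:01 UTC.
Add 2 hours 53 minutes layover in Westreach → 16:54 UTC.
Add 1 hour and 42 minutes leg 2 → 18:36 UTC.
Add 1 hour 4 minutes layover in Nordhavn → 19:40 UTC.
Add 11 hours 30 minutes leg 3 → 07:10 UTC (Nov 29).
Delhi is UTC+5:30, so local arrival = 07:10 + 5:30 = 12:40 on Nov 29.

12:40 on November 29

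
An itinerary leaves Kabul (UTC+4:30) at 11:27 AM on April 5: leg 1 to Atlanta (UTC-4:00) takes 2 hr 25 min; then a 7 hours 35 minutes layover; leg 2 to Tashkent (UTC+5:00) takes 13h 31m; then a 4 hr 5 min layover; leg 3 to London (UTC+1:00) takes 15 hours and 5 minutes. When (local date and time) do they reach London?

2:38 AM on April 7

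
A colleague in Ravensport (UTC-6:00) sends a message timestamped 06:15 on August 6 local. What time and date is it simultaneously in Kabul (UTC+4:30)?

In UTC: 06:15 + 6:00 = 12:15 on Aug 6.
Kabul is UTC+4:30: 12:15 + 4:30 = 16:45 on Aug 6.

16:45 on August 6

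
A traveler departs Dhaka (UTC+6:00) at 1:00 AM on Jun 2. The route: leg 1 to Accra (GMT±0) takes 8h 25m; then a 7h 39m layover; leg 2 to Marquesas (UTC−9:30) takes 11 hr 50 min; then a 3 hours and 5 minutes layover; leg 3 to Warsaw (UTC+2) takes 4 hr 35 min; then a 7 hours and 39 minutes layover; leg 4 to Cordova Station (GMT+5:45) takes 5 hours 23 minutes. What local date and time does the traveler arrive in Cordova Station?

1:21 AM on June 4

Convert departure to UTC: 1:00 AM − 6:00 = 7:00 PM UTC on Jun 1.
Add 8 hours and 25 minutes leg 1 → 3:25 AM UTC (Jun 2).
Add 7 hours and 39 minutes layover in Accra → 11:04 AM UTC.
Add 11 hours 50 minutes leg 2 → 10:54 PM UTC.
Add 3 hours and 5 minutes layover in Marquesas → 1:59 AM UTC (Jun 3).
Add 4 hours and 35 minutes leg 3 → 6:34 AM UTC.
Add 7 hours 39 minutes layover in Warsaw → 2:13 PM UTC.
Add 5 hours and 23 minutes leg 4 → 7:36 PM UTC.
Cordova Station is UTC+5:45, so local arrival = 7:36 PM + 5:45 = 1:21 AM on Jun 4.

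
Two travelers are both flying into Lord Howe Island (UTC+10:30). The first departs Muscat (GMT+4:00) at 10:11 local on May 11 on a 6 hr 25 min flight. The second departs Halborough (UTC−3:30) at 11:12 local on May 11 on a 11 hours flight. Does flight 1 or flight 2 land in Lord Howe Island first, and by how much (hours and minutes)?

the first, by 13 hours 6 minutes

Flight 1 in UTC: 10:11 − 4:00 = 06:11 on May 11.
+6 hours and 25 minutes → arrive 12:36 UTC on May 11.
Flight 2 in UTC: 11:12 + 3:30 = 14:42 on May 11.
+11 hours → arrive 01:42 UTC on May 12.
Flight 1 lands earlier by 13 hours 6 minutes.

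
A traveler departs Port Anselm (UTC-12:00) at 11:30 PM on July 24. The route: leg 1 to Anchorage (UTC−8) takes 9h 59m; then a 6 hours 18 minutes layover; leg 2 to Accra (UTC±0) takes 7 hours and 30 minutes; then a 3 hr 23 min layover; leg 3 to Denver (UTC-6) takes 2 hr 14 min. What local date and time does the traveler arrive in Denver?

10:54 AM on July 26

Convert departure to UTC: 11:30 PM + 12:00 = 11:30 AM UTC on Jul 25.
Add 9 hours 59 minutes leg 1 → 9:29 PM UTC.
Add 6 hours and 18 minutes layover in Anchorage → 3:47 AM UTC (Jul 26).
Add 7 hours 30 minutes leg 2 → 11:17 AM UTC.
Add 3 hours and 23 minutes layover in Accra → 2:40 PM UTC.
Add 2 hours 14 minutes leg 3 → 4:54 PM UTC.
Denver is UTC−6:00, so local arrival = 4:54 PM − 6:00 = 10:54 AM on Jul 26.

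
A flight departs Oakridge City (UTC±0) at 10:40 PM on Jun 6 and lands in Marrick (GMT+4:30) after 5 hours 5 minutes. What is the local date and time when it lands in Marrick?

8:15 AM on June 7

Marrick is 4:30 ahead of Oakridge City.
After 5 hours 5 minutes it is 3:45 AM (Jun 7) in Oakridge City.
Shift by the zone difference: 3:45 AM + 4:30 = 8:15 AM on Jun 7 in Marrick.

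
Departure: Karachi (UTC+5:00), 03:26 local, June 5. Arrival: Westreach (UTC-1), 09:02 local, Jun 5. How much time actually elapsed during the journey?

Westreach is 6:00 behind Karachi.
Clock-face elapsed time (ignoring zones) is 5 hours 36 minutes.
Actual elapsed = 5 hours 36 minutes + 6:00 = 11 hours 36 minutes.

11 hours 36 minutes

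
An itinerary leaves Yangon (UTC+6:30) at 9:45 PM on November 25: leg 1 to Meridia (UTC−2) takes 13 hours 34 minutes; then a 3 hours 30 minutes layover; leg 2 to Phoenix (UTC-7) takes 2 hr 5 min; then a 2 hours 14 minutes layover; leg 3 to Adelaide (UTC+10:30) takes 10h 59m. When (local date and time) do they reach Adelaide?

10:07 AM on Nov 27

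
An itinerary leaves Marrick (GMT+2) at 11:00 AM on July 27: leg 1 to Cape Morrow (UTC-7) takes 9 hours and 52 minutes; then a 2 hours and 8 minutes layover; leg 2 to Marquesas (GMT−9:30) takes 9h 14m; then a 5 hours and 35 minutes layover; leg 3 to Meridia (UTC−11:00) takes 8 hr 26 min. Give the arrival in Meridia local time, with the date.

9:15 AM on July 28

Convert departure to UTC: 11:00 AM − 2:00 = 9:00 AM UTC on Jul 27.
Add 9 hours and 52 minutes leg 1 → 6:52 PM UTC.
Add 2 hours and 8 minutes layover in Cape Morrow → 9:00 PM UTC.
Add 9 hours and 14 minutes leg 2 → 6:14 AM UTC (Jul 28).
Add 5 hours and 35 minutes layover in Marquesas → 11:49 AM UTC.
Add 8 hours and 26 minutes leg 3 → 8:15 PM UTC.
Meridia is UTC−11:00, so local arrival = 8:15 PM − 11:00 = 9:15 AM on Jul 28.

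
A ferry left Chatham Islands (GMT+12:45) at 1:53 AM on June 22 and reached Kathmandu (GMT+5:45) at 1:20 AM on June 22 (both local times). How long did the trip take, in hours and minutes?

6 hours 27 minutes

Departure in UTC: 1:53 AM − 12:45 = 1:08 PM on Jun 21.
Arrival in UTC: 1:20 AM − 5:45 = 7:35 PM on Jun 21.
Elapsed = 7:35 PM − 1:08 PM = 6 hours 27 minutes.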